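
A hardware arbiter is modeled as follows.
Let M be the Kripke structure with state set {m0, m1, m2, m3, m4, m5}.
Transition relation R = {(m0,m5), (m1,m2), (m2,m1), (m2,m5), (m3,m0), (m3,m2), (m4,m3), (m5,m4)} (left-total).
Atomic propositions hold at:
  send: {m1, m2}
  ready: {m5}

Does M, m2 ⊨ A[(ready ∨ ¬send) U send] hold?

Sat(¬send) = {m0, m3, m4, m5}
Sat(ready ∨ ¬send) = {m0, m3, m4, m5}
A[(ready ∨ ¬send) U send]: least fixpoint, start Z0 = Sat(send) = {m1, m2}, add states in Sat(ready ∨ ¬send) with every successor in Z. Already a fixed point.
Sat(A[(ready ∨ ¬send) U send]) = {m1, m2}
m2 ∈ Sat(A[(ready ∨ ¬send) U send]) = {m1, m2}, so the formula holds at m2.

Yes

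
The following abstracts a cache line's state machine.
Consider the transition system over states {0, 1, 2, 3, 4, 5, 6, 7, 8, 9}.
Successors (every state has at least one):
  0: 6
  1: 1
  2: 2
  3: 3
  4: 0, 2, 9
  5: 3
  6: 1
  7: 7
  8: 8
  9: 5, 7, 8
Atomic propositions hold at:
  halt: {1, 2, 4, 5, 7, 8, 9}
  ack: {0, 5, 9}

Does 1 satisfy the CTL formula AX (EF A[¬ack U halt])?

Yes

Sat(¬ack) = {1, 2, 3, 4, 6, 7, 8}
A[¬ack U halt]: least fixpoint, start Z0 = Sat(halt) = {1, 2, 4, 5, 7, 8, 9}, add states in Sat(¬ack) with every successor in Z. Z1 = {1, 2, 4, 5, 6, 7, 8, 9}; fixed.
Sat(A[¬ack U halt]) = {1, 2, 4, 5, 6, 7, 8, 9}
EF A[¬ack U halt]: least fixpoint, start Z0 = {1, 2, 4, 5, 6, 7, 8, 9}, add states with some successor in Z. Z1 = {0, 1, 2, 4, 5, 6, 7, 8, 9}; fixed.
Sat(EF A[¬ack U halt]) = {0, 1, 2, 4, 5, 6, 7, 8, 9}
Sat(AX (EF A[¬ack U halt])) = {s : every successor in {0, 1, 2, 4, 5, 6, 7, 8, 9}} = {0, 1, 2, 4, 6, 7, 8, 9}
1 ∈ Sat(AX (EF A[¬ack U halt])) = {0, 1, 2, 4, 6, 7, 8, 9}, so the formula holds at 1.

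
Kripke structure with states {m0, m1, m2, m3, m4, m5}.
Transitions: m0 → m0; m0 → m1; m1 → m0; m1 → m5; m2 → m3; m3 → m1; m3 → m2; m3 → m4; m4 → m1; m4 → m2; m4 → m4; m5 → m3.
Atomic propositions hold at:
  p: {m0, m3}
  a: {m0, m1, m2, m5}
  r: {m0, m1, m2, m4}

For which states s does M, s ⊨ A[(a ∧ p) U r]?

Sat(a ∧ p) = {m0}
A[(a ∧ p) U r]: least fixpoint, start Z0 = Sat(r) = {m0, m1, m2, m4}, add states in Sat(a ∧ p) with every successor in Z. Already a fixed point.
Sat(A[(a ∧ p) U r]) = {m0, m1, m2, m4}

{m0, m1, m2, m4}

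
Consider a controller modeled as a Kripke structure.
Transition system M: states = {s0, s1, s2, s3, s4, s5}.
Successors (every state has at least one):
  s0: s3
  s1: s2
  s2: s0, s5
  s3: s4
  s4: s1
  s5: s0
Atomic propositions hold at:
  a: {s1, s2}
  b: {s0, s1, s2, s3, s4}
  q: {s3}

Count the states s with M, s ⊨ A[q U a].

A[q U a]: least fixpoint, start Z0 = Sat(a) = {s1, s2}, add states in Sat(q) with every successor in Z. Already a fixed point.
Sat(A[q U a]) = {s1, s2}
|Sat(A[q U a])| = |{s1, s2}| = 2.

2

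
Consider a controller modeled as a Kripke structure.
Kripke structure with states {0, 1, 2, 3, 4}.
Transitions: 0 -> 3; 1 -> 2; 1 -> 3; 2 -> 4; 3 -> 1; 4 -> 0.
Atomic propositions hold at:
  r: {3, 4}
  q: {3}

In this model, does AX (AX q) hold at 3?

No

Sat(AX q) = {s : every successor in {3}} = {0}
Sat(AX (AX q)) = {s : every successor in {0}} = {4}
3 ∉ Sat(AX (AX q)) = {4}, so the formula does not hold at 3.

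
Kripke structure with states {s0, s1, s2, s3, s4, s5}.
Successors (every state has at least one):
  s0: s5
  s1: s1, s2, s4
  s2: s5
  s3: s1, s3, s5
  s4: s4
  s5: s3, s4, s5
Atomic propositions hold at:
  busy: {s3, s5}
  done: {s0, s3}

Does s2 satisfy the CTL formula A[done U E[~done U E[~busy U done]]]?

Sat(~done) = {s1, s2, s4, s5}
Sat(~busy) = {s0, s1, s2, s4}
E[~busy U done]: least fixpoint, start Z0 = Sat(done) = {s0, s3}, add states in Sat(~busy) with some successor in Z. Already a fixed point.
Sat(E[~busy U done]) = {s0, s3}
E[~done U E[~busy U done]]: least fixpoint, start Z0 = Sat(E[~busy U done]) = {s0, s3}, add states in Sat(~done) with some successor in Z. Z1 = {s0, s3, s5}; Z2 = {s0, s2, s3, s5}; Z3 = {s0, s1, s2, s3, s5}; fixed.
Sat(E[~done U E[~busy U done]]) = {s0, s1, s2, s3, s5}
A[done U E[~done U E[~busy U done]]]: least fixpoint, start Z0 = Sat(E[~done U E[~busy U done]]) = {s0, s1, s2, s3, s5}, add states in Sat(done) with every successor in Z. Already a fixed point.
Sat(A[done U E[~done U E[~busy U done]]]) = {s0, s1, s2, s3, s5}
s2 ∈ Sat(A[done U E[~done U E[~busy U done]]]) = {s0, s1, s2, s3, s5}, so the formula holds at s2.

Yes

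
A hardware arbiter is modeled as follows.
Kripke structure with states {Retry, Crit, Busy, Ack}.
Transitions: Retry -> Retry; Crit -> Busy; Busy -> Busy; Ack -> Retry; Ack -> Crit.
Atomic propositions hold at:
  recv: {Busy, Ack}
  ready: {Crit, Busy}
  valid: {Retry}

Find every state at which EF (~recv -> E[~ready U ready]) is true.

Sat(~recv) = {Retry, Crit}
Sat(~ready) = {Retry, Ack}
E[~ready U ready]: least fixpoint, start Z0 = Sat(ready) = {Crit, Busy}, add states in Sat(~ready) with some successor in Z. Z1 = {Crit, Busy, Ack}; fixed.
Sat(E[~ready U ready]) = {Crit, Busy, Ack}
Sat(~recv -> E[~ready U ready]) = {Crit, Busy, Ack}
EF (~recv -> E[~ready U ready]): least fixpoint, start Z0 = {Crit, Busy, Ack}, add states with some successor in Z. Already a fixed point.
Sat(EF (~recv -> E[~ready U ready])) = {Crit, Busy, Ack}

{Crit, Busy, Ack}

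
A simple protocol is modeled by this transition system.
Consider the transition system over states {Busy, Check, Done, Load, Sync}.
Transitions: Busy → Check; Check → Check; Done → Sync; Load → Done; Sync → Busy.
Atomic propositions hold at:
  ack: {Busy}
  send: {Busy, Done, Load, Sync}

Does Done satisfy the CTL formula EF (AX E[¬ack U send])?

Yes

Sat(¬ack) = {Check, Done, Load, Sync}
E[¬ack U send]: least fixpoint, start Z0 = Sat(send) = {Busy, Done, Load, Sync}, add states in Sat(¬ack) with some successor in Z. Already a fixed point.
Sat(E[¬ack U send]) = {Busy, Done, Load, Sync}
Sat(AX E[¬ack U send]) = {s : every successor in {Busy, Done, Load, Sync}} = {Done, Load, Sync}
EF (AX E[¬ack U send]): least fixpoint, start Z0 = {Done, Load, Sync}, add states with some successor in Z. Already a fixed point.
Sat(EF (AX E[¬ack U send])) = {Done, Load, Sync}
Done ∈ Sat(EF (AX E[¬ack U send])) = {Done, Load, Sync}, so the formula holds at Done.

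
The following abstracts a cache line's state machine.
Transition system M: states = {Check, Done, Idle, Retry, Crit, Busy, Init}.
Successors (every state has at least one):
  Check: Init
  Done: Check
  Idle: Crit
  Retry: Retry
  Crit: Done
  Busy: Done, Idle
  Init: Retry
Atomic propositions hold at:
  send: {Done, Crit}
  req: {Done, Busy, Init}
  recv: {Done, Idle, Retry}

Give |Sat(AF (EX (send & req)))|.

3

Sat(send & req) = {Done}
Sat(EX (send & req)) = {s : some successor in {Done}} = {Crit, Busy}
AF (EX (send & req)): least fixpoint, start Z0 = {Crit, Busy}, add states with every successor in Z. Z1 = {Idle, Crit, Busy}; fixed.
Sat(AF (EX (send & req))) = {Idle, Crit, Busy}
|Sat(AF (EX (send & req)))| = |{Idle, Crit, Busy}| = 3.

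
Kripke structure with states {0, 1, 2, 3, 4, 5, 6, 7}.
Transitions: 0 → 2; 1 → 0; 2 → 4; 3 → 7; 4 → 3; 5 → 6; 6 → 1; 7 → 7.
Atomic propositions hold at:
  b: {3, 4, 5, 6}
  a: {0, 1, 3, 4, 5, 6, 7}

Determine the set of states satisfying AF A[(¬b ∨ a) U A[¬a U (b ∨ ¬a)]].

Sat(¬b) = {0, 1, 2, 7}
Sat(¬b ∨ a) = {0, 1, 2, 3, 4, 5, 6, 7}
Sat(¬a) = {2}
Sat(b ∨ ¬a) = {2, 3, 4, 5, 6}
A[¬a U (b ∨ ¬a)]: least fixpoint, start Z0 = Sat((b ∨ ¬a)) = {2, 3, 4, 5, 6}, add states in Sat(¬a) with every successor in Z. Already a fixed point.
Sat(A[¬a U (b ∨ ¬a)]) = {2, 3, 4, 5, 6}
A[(¬b ∨ a) U A[¬a U (b ∨ ¬a)]]: least fixpoint, start Z0 = Sat(A[¬a U (b ∨ ¬a)]) = {2, 3, 4, 5, 6}, add states in Sat(¬b ∨ a) with every successor in Z. Z1 = {0, 2, 3, 4, 5, 6}; Z2 = {0, 1, 2, 3, 4, 5, 6}; fixed.
Sat(A[(¬b ∨ a) U A[¬a U (b ∨ ¬a)]]) = {0, 1, 2, 3, 4, 5, 6}
AF A[(¬b ∨ a) U A[¬a U (b ∨ ¬a)]]: least fixpoint, start Z0 = {0, 1, 2, 3, 4, 5, 6}, add states with every successor in Z. Already a fixed point.
Sat(AF A[(¬b ∨ a) U A[¬a U (b ∨ ¬a)]]) = {0, 1, 2, 3, 4, 5, 6}

{0, 1, 2, 3, 4, 5, 6}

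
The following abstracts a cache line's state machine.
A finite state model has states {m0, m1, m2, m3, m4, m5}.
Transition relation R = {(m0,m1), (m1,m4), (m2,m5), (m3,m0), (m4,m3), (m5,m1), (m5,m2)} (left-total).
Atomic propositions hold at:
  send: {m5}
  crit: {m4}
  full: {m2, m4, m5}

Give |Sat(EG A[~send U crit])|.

4

Sat(~send) = {m0, m1, m2, m3, m4}
A[~send U crit]: least fixpoint, start Z0 = Sat(crit) = {m4}, add states in Sat(~send) with every successor in Z. Z1 = {m1, m4}; Z2 = {m0, m1, m4}; Z3 = {m0, m1, m3, m4}; fixed.
Sat(A[~send U crit]) = {m0, m1, m3, m4}
EG A[~send U crit]: greatest fixpoint, start Z0 = {m0, m1, m3, m4}, keep only states in Sat with some successor in Z. Already a fixed point.
Sat(EG A[~send U crit]) = {m0, m1, m3, m4}
|Sat(EG A[~send U crit])| = |{m0, m1, m3, m4}| = 4.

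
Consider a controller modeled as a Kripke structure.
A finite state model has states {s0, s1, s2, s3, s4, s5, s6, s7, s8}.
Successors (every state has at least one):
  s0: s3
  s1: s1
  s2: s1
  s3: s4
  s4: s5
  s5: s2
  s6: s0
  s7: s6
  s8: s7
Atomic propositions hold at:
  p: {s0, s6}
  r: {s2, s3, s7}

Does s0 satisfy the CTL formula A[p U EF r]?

Yes

EF r: least fixpoint, start Z0 = {s2, s3, s7}, add states with some successor in Z. Z1 = {s0, s2, s3, s5, s7, s8}; Z2 = {s0, s2, s3, s4, s5, s6, s7, s8}; fixed.
Sat(EF r) = {s0, s2, s3, s4, s5, s6, s7, s8}
A[p U EF r]: least fixpoint, start Z0 = Sat(EF r) = {s0, s2, s3, s4, s5, s6, s7, s8}, add states in Sat(p) with every successor in Z. Already a fixed point.
Sat(A[p U EF r]) = {s0, s2, s3, s4, s5, s6, s7, s8}
s0 ∈ Sat(A[p U EF r]) = {s0, s2, s3, s4, s5, s6, s7, s8}, so the formula holds at s0.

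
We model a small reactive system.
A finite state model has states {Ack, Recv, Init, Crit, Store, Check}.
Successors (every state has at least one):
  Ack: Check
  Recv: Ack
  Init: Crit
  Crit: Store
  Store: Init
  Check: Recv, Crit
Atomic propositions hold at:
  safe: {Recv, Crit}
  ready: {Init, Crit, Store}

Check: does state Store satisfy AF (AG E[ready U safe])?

E[ready U safe]: least fixpoint, start Z0 = Sat(safe) = {Recv, Crit}, add states in Sat(ready) with some successor in Z. Z1 = {Recv, Init, Crit}; Z2 = {Recv, Init, Crit, Store}; fixed.
Sat(E[ready U safe]) = {Recv, Init, Crit, Store}
AG E[ready U safe]: greatest fixpoint, start Z0 = {Recv, Init, Crit, Store}, keep only states in Sat with every successor in Z. Z1 = {Init, Crit, Store}; fixed.
Sat(AG E[ready U safe]) = {Init, Crit, Store}
AF (AG E[ready U safe]): least fixpoint, start Z0 = {Init, Crit, Store}, add states with every successor in Z. Already a fixed point.
Sat(AF (AG E[ready U safe])) = {Init, Crit, Store}
Store ∈ Sat(AF (AG E[ready U safe])) = {Init, Crit, Store}, so the formula holds at Store.

Yes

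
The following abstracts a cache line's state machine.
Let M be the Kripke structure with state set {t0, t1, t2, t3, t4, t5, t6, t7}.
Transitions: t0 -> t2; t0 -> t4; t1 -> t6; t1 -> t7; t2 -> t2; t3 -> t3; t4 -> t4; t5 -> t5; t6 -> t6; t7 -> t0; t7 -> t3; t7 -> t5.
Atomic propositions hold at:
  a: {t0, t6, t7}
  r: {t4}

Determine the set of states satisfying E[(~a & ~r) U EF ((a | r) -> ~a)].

Sat(~a) = {t1, t2, t3, t4, t5}
Sat(~r) = {t0, t1, t2, t3, t5, t6, t7}
Sat(~a & ~r) = {t1, t2, t3, t5}
Sat(a | r) = {t0, t4, t6, t7}
Sat((a | r) -> ~a) = {t1, t2, t3, t4, t5}
EF ((a | r) -> ~a): least fixpoint, start Z0 = {t1, t2, t3, t4, t5}, add states with some successor in Z. Z1 = {t0, t1, t2, t3, t4, t5, t7}; fixed.
Sat(EF ((a | r) -> ~a)) = {t0, t1, t2, t3, t4, t5, t7}
E[(~a & ~r) U EF ((a | r) -> ~a)]: least fixpoint, start Z0 = Sat(EF ((a | r) -> ~a)) = {t0, t1, t2, t3, t4, t5, t7}, add states in Sat(~a & ~r) with some successor in Z. Already a fixed point.
Sat(E[(~a & ~r) U EF ((a | r) -> ~a)]) = {t0, t1, t2, t3, t4, t5, t7}

{t0, t1, t2, t3, t4, t5, t7}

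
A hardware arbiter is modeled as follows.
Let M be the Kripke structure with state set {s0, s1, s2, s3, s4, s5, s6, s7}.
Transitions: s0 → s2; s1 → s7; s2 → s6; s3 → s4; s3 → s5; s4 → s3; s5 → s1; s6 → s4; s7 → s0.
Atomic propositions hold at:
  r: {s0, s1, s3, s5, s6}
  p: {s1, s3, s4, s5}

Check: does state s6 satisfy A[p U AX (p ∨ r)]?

Sat(p ∨ r) = {s0, s1, s3, s4, s5, s6}
Sat(AX (p ∨ r)) = {s : every successor in {s0, s1, s3, s4, s5, s6}} = {s2, s3, s4, s5, s6, s7}
A[p U AX (p ∨ r)]: least fixpoint, start Z0 = Sat(AX (p ∨ r)) = {s2, s3, s4, s5, s6, s7}, add states in Sat(p) with every successor in Z. Z1 = {s1, s2, s3, s4, s5, s6, s7}; fixed.
Sat(A[p U AX (p ∨ r)]) = {s1, s2, s3, s4, s5, s6, s7}
s6 ∈ Sat(A[p U AX (p ∨ r)]) = {s1, s2, s3, s4, s5, s6, s7}, so the formula holds at s6.

Yes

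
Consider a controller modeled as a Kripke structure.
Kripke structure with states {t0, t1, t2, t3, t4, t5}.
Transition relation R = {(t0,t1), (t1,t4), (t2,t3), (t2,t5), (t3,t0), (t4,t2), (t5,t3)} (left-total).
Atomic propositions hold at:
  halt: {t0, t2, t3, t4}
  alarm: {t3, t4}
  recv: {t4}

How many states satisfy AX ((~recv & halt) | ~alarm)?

Sat(~recv) = {t0, t1, t2, t3, t5}
Sat(~recv & halt) = {t0, t2, t3}
Sat(~alarm) = {t0, t1, t2, t5}
Sat((~recv & halt) | ~alarm) = {t0, t1, t2, t3, t5}
Sat(AX ((~recv & halt) | ~alarm)) = {s : every successor in {t0, t1, t2, t3, t5}} = {t0, t2, t3, t4, t5}
|Sat(AX ((~recv & halt) | ~alarm))| = |{t0, t2, t3, t4, t5}| = 5.

5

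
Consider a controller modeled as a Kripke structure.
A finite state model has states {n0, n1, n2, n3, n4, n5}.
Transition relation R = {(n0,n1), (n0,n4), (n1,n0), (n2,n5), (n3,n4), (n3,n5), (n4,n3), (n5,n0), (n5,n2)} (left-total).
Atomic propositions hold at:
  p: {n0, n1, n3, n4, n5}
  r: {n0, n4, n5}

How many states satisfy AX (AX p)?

Sat(AX p) = {s : every successor in {n0, n1, n3, n4, n5}} = {n0, n1, n2, n3, n4}
Sat(AX (AX p)) = {s : every successor in {n0, n1, n2, n3, n4}} = {n0, n1, n4, n5}
|Sat(AX (AX p))| = |{n0, n1, n4, n5}| = 4.

4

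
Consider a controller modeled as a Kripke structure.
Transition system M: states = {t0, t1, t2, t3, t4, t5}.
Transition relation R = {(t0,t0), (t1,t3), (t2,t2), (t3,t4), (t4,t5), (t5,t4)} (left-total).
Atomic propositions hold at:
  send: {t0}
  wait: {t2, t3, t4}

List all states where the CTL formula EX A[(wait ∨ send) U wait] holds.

{t1, t2, t3, t5}

Sat(wait ∨ send) = {t0, t2, t3, t4}
A[(wait ∨ send) U wait]: least fixpoint, start Z0 = Sat(wait) = {t2, t3, t4}, add states in Sat(wait ∨ send) with every successor in Z. Already a fixed point.
Sat(A[(wait ∨ send) U wait]) = {t2, t3, t4}
Sat(EX A[(wait ∨ send) U wait]) = {s : some successor in {t2, t3, t4}} = {t1, t2, t3, t5}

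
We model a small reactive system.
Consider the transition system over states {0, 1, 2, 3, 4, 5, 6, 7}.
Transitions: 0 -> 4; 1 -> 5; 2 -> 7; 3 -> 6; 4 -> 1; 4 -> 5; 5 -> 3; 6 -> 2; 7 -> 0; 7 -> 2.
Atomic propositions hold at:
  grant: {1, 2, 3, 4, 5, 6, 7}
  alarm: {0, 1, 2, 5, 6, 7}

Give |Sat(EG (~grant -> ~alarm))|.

7

Sat(~grant) = {0}
Sat(~alarm) = {3, 4}
Sat(~grant -> ~alarm) = {1, 2, 3, 4, 5, 6, 7}
EG (~grant -> ~alarm): greatest fixpoint, start Z0 = {1, 2, 3, 4, 5, 6, 7}, keep only states in Sat with some successor in Z. Already a fixed point.
Sat(EG (~grant -> ~alarm)) = {1, 2, 3, 4, 5, 6, 7}
|Sat(EG (~grant -> ~alarm))| = |{1, 2, 3, 4, 5, 6, 7}| = 7.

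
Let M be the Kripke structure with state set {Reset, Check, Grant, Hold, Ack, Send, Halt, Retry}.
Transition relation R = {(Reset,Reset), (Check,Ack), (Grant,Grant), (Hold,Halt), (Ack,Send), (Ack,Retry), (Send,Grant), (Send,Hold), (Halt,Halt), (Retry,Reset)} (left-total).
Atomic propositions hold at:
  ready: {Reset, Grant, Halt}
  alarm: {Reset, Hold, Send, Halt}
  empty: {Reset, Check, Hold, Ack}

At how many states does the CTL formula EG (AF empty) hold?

AF empty: least fixpoint, start Z0 = {Reset, Check, Hold, Ack}, add states with every successor in Z. Z1 = {Reset, Check, Hold, Ack, Retry}; fixed.
Sat(AF empty) = {Reset, Check, Hold, Ack, Retry}
EG (AF empty): greatest fixpoint, start Z0 = {Reset, Check, Hold, Ack, Retry}, keep only states in Sat with some successor in Z. Z1 = {Reset, Check, Ack, Retry}; fixed.
Sat(EG (AF empty)) = {Reset, Check, Ack, Retry}
|Sat(EG (AF empty))| = |{Reset, Check, Ack, Retry}| = 4.

4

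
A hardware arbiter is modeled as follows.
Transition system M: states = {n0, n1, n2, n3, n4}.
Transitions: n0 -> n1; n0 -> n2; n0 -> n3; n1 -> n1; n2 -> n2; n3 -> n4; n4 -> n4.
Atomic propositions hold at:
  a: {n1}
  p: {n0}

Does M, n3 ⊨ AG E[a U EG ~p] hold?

Yes

Sat(~p) = {n1, n2, n3, n4}
EG ~p: greatest fixpoint, start Z0 = {n1, n2, n3, n4}, keep only states in Sat with some successor in Z. Already a fixed point.
Sat(EG ~p) = {n1, n2, n3, n4}
E[a U EG ~p]: least fixpoint, start Z0 = Sat(EG ~p) = {n1, n2, n3, n4}, add states in Sat(a) with some successor in Z. Already a fixed point.
Sat(E[a U EG ~p]) = {n1, n2, n3, n4}
AG E[a U EG ~p]: greatest fixpoint, start Z0 = {n1, n2, n3, n4}, keep only states in Sat with every successor in Z. Already a fixed point.
Sat(AG E[a U EG ~p]) = {n1, n2, n3, n4}
n3 ∈ Sat(AG E[a U EG ~p]) = {n1, n2, n3, n4}, so the formula holds at n3.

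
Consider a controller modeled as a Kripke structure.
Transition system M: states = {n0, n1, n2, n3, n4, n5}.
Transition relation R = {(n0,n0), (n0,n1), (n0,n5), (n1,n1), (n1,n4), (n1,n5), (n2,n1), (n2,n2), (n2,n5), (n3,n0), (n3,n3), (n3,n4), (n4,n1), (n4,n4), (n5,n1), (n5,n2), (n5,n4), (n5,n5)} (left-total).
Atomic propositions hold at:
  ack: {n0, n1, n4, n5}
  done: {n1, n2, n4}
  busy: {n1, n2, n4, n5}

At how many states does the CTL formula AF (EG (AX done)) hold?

Sat(AX done) = {s : every successor in {n1, n2, n4}} = {n4}
EG (AX done): greatest fixpoint, start Z0 = {n4}, keep only states in Sat with some successor in Z. Already a fixed point.
Sat(EG (AX done)) = {n4}
AF (EG (AX done)): least fixpoint, start Z0 = {n4}, add states with every successor in Z. Already a fixed point.
Sat(AF (EG (AX done))) = {n4}
|Sat(AF (EG (AX done)))| = |{n4}| = 1.

1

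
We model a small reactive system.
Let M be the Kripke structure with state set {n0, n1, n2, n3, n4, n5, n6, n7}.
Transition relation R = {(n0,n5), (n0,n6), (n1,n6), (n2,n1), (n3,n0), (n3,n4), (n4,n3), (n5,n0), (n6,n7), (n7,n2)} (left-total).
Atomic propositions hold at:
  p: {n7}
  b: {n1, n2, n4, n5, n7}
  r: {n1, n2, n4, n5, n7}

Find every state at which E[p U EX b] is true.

Sat(EX b) = {s : some successor in {n1, n2, n4, n5, n7}} = {n0, n2, n3, n6, n7}
E[p U EX b]: least fixpoint, start Z0 = Sat(EX b) = {n0, n2, n3, n6, n7}, add states in Sat(p) with some successor in Z. Already a fixed point.
Sat(E[p U EX b]) = {n0, n2, n3, n6, n7}

{n0, n2, n3, n6, n7}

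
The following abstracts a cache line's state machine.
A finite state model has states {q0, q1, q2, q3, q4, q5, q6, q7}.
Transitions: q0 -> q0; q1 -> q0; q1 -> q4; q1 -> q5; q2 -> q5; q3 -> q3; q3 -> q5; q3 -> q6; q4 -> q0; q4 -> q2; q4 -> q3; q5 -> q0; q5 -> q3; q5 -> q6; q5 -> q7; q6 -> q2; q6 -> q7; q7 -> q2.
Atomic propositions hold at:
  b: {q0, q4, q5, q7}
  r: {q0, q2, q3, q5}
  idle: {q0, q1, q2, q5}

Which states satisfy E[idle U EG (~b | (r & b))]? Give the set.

{q0, q1, q2, q3, q5, q6}

Sat(~b) = {q1, q2, q3, q6}
Sat(r & b) = {q0, q5}
Sat(~b | (r & b)) = {q0, q1, q2, q3, q5, q6}
EG (~b | (r & b)): greatest fixpoint, start Z0 = {q0, q1, q2, q3, q5, q6}, keep only states in Sat with some successor in Z. Already a fixed point.
Sat(EG (~b | (r & b))) = {q0, q1, q2, q3, q5, q6}
E[idle U EG (~b | (r & b))]: least fixpoint, start Z0 = Sat(EG (~b | (r & b))) = {q0, q1, q2, q3, q5, q6}, add states in Sat(idle) with some successor in Z. Already a fixed point.
Sat(E[idle U EG (~b | (r & b))]) = {q0, q1, q2, q3, q5, q6}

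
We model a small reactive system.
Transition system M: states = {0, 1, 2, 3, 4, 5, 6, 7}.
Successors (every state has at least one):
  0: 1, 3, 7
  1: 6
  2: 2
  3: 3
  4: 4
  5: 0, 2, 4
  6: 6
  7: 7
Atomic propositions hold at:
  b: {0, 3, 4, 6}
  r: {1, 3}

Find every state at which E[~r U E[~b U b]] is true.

{0, 1, 3, 4, 5, 6}

Sat(~r) = {0, 2, 4, 5, 6, 7}
Sat(~b) = {1, 2, 5, 7}
E[~b U b]: least fixpoint, start Z0 = Sat(b) = {0, 3, 4, 6}, add states in Sat(~b) with some successor in Z. Z1 = {0, 1, 3, 4, 5, 6}; fixed.
Sat(E[~b U b]) = {0, 1, 3, 4, 5, 6}
E[~r U E[~b U b]]: least fixpoint, start Z0 = Sat(E[~b U b]) = {0, 1, 3, 4, 5, 6}, add states in Sat(~r) with some successor in Z. Already a fixed point.
Sat(E[~r U E[~b U b]]) = {0, 1, 3, 4, 5, 6}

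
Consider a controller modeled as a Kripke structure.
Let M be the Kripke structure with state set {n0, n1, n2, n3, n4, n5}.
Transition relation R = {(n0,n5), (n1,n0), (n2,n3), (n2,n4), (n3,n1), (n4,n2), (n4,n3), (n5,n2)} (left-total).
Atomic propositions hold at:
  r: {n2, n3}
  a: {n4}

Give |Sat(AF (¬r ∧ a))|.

Sat(¬r) = {n0, n1, n4, n5}
Sat(¬r ∧ a) = {n4}
AF (¬r ∧ a): least fixpoint, start Z0 = {n4}, add states with every successor in Z. Already a fixed point.
Sat(AF (¬r ∧ a)) = {n4}
|Sat(AF (¬r ∧ a))| = |{n4}| = 1.

1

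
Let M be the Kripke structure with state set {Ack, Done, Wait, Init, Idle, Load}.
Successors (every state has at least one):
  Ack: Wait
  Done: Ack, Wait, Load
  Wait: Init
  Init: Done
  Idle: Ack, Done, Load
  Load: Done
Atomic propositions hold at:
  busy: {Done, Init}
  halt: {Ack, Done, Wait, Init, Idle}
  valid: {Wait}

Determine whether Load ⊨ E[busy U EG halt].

No

EG halt: greatest fixpoint, start Z0 = {Ack, Done, Wait, Init, Idle}, keep only states in Sat with some successor in Z. Already a fixed point.
Sat(EG halt) = {Ack, Done, Wait, Init, Idle}
E[busy U EG halt]: least fixpoint, start Z0 = Sat(EG halt) = {Ack, Done, Wait, Init, Idle}, add states in Sat(busy) with some successor in Z. Already a fixed point.
Sat(E[busy U EG halt]) = {Ack, Done, Wait, Init, Idle}
Load ∉ Sat(E[busy U EG halt]) = {Ack, Done, Wait, Init, Idle}, so the formula does not hold at Load.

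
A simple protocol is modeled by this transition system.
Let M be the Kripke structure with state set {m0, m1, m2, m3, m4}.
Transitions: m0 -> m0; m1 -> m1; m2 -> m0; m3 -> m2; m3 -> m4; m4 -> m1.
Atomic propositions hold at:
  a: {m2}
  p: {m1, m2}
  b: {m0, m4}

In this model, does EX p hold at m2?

Sat(EX p) = {s : some successor in {m1, m2}} = {m1, m3, m4}
m2 ∉ Sat(EX p) = {m1, m3, m4}, so the formula does not hold at m2.

No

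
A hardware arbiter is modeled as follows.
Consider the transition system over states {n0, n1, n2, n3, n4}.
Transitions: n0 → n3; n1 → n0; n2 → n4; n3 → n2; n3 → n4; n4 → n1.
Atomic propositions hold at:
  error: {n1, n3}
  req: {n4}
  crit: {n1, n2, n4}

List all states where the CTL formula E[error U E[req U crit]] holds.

E[req U crit]: least fixpoint, start Z0 = Sat(crit) = {n1, n2, n4}, add states in Sat(req) with some successor in Z. Already a fixed point.
Sat(E[req U crit]) = {n1, n2, n4}
E[error U E[req U crit]]: least fixpoint, start Z0 = Sat(E[req U crit]) = {n1, n2, n4}, add states in Sat(error) with some successor in Z. Z1 = {n1, n2, n3, n4}; fixed.
Sat(E[error U E[req U crit]]) = {n1, n2, n3, n4}

{n1, n2, n3, n4}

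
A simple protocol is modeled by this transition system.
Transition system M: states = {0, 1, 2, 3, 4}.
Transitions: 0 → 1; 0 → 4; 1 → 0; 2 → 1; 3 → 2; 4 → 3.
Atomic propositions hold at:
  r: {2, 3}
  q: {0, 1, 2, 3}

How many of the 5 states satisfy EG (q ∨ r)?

Sat(q ∨ r) = {0, 1, 2, 3}
EG (q ∨ r): greatest fixpoint, start Z0 = {0, 1, 2, 3}, keep only states in Sat with some successor in Z. Already a fixed point.
Sat(EG (q ∨ r)) = {0, 1, 2, 3}
|Sat(EG (q ∨ r))| = |{0, 1, 2, 3}| = 4.

4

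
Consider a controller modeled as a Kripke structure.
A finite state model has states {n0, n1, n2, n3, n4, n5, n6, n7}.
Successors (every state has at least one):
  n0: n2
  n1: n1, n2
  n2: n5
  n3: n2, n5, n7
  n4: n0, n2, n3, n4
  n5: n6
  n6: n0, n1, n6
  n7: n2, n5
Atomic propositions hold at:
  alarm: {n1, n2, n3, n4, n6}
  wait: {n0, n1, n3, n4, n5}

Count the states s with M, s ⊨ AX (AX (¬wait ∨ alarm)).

Sat(¬wait) = {n2, n6, n7}
Sat(¬wait ∨ alarm) = {n1, n2, n3, n4, n6, n7}
Sat(AX (¬wait ∨ alarm)) = {s : every successor in {n1, n2, n3, n4, n6, n7}} = {n0, n1, n5}
Sat(AX (AX (¬wait ∨ alarm))) = {s : every successor in {n0, n1, n5}} = {n2}
|Sat(AX (AX (¬wait ∨ alarm)))| = |{n2}| = 1.

1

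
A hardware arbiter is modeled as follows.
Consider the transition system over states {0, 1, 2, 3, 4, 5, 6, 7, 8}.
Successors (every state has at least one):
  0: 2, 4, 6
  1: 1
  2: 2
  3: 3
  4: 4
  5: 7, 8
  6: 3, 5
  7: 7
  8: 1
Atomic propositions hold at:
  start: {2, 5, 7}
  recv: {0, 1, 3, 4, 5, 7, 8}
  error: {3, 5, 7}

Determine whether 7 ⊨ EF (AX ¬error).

No

Sat(¬error) = {0, 1, 2, 4, 6, 8}
Sat(AX ¬error) = {s : every successor in {0, 1, 2, 4, 6, 8}} = {0, 1, 2, 4, 8}
EF (AX ¬error): least fixpoint, start Z0 = {0, 1, 2, 4, 8}, add states with some successor in Z. Z1 = {0, 1, 2, 4, 5, 8}; Z2 = {0, 1, 2, 4, 5, 6, 8}; fixed.
Sat(EF (AX ¬error)) = {0, 1, 2, 4, 5, 6, 8}
7 ∉ Sat(EF (AX ¬error)) = {0, 1, 2, 4, 5, 6, 8}, so the formula does not hold at 7.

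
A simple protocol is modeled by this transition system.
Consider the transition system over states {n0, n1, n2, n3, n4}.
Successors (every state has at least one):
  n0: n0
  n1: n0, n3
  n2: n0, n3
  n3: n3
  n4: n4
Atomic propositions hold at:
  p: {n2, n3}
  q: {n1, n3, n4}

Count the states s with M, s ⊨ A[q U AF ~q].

2

Sat(~q) = {n0, n2}
AF ~q: least fixpoint, start Z0 = {n0, n2}, add states with every successor in Z. Already a fixed point.
Sat(AF ~q) = {n0, n2}
A[q U AF ~q]: least fixpoint, start Z0 = Sat(AF ~q) = {n0, n2}, add states in Sat(q) with every successor in Z. Already a fixed point.
Sat(A[q U AF ~q]) = {n0, n2}
|Sat(A[q U AF ~q])| = |{n0, n2}| = 2.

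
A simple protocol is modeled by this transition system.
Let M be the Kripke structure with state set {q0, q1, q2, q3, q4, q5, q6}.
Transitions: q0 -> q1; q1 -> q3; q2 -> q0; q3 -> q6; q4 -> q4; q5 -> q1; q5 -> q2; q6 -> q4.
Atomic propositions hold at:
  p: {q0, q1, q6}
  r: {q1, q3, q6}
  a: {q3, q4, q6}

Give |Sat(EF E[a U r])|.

6

E[a U r]: least fixpoint, start Z0 = Sat(r) = {q1, q3, q6}, add states in Sat(a) with some successor in Z. Already a fixed point.
Sat(E[a U r]) = {q1, q3, q6}
EF E[a U r]: least fixpoint, start Z0 = {q1, q3, q6}, add states with some successor in Z. Z1 = {q0, q1, q3, q5, q6}; Z2 = {q0, q1, q2, q3, q5, q6}; fixed.
Sat(EF E[a U r]) = {q0, q1, q2, q3, q5, q6}
|Sat(EF E[a U r])| = |{q0, q1, q2, q3, q5, q6}| = 6.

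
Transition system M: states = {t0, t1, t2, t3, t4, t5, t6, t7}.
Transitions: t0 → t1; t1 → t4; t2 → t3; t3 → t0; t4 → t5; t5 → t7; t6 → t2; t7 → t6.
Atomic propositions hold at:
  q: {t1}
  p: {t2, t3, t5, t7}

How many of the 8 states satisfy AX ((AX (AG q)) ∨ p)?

4

AG q: greatest fixpoint, start Z0 = {t1}, keep only states in Sat with every successor in Z. Z1 = ∅; fixed.
Sat(AG q) = ∅
Sat(AX (AG q)) = {s : every successor in ∅} = ∅
Sat((AX (AG q)) ∨ p) = {t2, t3, t5, t7}
Sat(AX ((AX (AG q)) ∨ p)) = {s : every successor in {t2, t3, t5, t7}} = {t2, t4, t5, t6}
|Sat(AX ((AX (AG q)) ∨ p))| = |{t2, t4, t5, t6}| = 4.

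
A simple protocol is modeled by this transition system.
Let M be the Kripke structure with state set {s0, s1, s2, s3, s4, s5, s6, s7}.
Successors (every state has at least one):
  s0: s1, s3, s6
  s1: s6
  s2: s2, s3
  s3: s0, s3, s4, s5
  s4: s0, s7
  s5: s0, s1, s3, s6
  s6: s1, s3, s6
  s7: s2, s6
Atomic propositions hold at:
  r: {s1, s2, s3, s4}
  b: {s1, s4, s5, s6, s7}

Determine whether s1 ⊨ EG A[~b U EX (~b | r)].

No

Sat(~b) = {s0, s2, s3}
Sat(~b | r) = {s0, s1, s2, s3, s4}
Sat(EX (~b | r)) = {s : some successor in {s0, s1, s2, s3, s4}} = {s0, s2, s3, s4, s5, s6, s7}
A[~b U EX (~b | r)]: least fixpoint, start Z0 = Sat(EX (~b | r)) = {s0, s2, s3, s4, s5, s6, s7}, add states in Sat(~b) with every successor in Z. Already a fixed point.
Sat(A[~b U EX (~b | r)]) = {s0, s2, s3, s4, s5, s6, s7}
EG A[~b U EX (~b | r)]: greatest fixpoint, start Z0 = {s0, s2, s3, s4, s5, s6, s7}, keep only states in Sat with some successor in Z. Already a fixed point.
Sat(EG A[~b U EX (~b | r)]) = {s0, s2, s3, s4, s5, s6, s7}
s1 ∉ Sat(EG A[~b U EX (~b | r)]) = {s0, s2, s3, s4, s5, s6, s7}, so the formula does not hold at s1.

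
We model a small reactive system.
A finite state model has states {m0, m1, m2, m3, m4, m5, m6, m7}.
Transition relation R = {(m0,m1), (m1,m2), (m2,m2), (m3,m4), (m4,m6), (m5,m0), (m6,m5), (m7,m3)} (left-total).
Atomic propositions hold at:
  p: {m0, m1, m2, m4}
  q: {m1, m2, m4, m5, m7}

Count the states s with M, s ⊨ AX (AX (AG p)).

AG p: greatest fixpoint, start Z0 = {m0, m1, m2, m4}, keep only states in Sat with every successor in Z. Z1 = {m0, m1, m2}; fixed.
Sat(AG p) = {m0, m1, m2}
Sat(AX (AG p)) = {s : every successor in {m0, m1, m2}} = {m0, m1, m2, m5}
Sat(AX (AX (AG p))) = {s : every successor in {m0, m1, m2, m5}} = {m0, m1, m2, m5, m6}
|Sat(AX (AX (AG p)))| = |{m0, m1, m2, m5, m6}| = 5.

5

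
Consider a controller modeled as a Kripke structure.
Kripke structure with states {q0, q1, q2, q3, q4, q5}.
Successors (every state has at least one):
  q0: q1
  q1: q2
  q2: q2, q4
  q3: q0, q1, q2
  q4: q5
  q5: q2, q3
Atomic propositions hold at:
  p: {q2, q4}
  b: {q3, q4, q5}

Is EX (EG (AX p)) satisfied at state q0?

Sat(AX p) = {s : every successor in {q2, q4}} = {q1, q2}
EG (AX p): greatest fixpoint, start Z0 = {q1, q2}, keep only states in Sat with some successor in Z. Already a fixed point.
Sat(EG (AX p)) = {q1, q2}
Sat(EX (EG (AX p))) = {s : some successor in {q1, q2}} = {q0, q1, q2, q3, q5}
q0 ∈ Sat(EX (EG (AX p))) = {q0, q1, q2, q3, q5}, so the formula holds at q0.

Yes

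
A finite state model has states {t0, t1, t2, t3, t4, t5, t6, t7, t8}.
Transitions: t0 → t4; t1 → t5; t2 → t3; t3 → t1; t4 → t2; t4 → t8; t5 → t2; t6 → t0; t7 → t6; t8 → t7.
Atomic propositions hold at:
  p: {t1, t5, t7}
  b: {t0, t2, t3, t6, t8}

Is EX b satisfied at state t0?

No

Sat(EX b) = {s : some successor in {t0, t2, t3, t6, t8}} = {t2, t4, t5, t6, t7}
t0 ∉ Sat(EX b) = {t2, t4, t5, t6, t7}, so the formula does not hold at t0.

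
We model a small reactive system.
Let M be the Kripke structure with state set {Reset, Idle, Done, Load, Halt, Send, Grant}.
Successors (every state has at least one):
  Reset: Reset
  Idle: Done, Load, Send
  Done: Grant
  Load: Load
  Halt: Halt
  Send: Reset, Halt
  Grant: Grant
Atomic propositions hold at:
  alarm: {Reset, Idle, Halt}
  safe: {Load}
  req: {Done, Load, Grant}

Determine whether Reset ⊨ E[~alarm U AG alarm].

Sat(~alarm) = {Done, Load, Send, Grant}
AG alarm: greatest fixpoint, start Z0 = {Reset, Idle, Halt}, keep only states in Sat with every successor in Z. Z1 = {Reset, Halt}; fixed.
Sat(AG alarm) = {Reset, Halt}
E[~alarm U AG alarm]: least fixpoint, start Z0 = Sat(AG alarm) = {Reset, Halt}, add states in Sat(~alarm) with some successor in Z. Z1 = {Reset, Halt, Send}; fixed.
Sat(E[~alarm U AG alarm]) = {Reset, Halt, Send}
Reset ∈ Sat(E[~alarm U AG alarm]) = {Reset, Halt, Send}, so the formula holds at Reset.

Yes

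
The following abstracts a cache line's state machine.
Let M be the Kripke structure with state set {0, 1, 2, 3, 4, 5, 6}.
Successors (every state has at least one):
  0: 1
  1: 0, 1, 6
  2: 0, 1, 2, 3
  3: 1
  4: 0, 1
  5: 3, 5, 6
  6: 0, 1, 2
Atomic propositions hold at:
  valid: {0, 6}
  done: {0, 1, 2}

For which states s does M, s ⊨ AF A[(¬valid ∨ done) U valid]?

{0, 6}

Sat(¬valid) = {1, 2, 3, 4, 5}
Sat(¬valid ∨ done) = {0, 1, 2, 3, 4, 5}
A[(¬valid ∨ done) U valid]: least fixpoint, start Z0 = Sat(valid) = {0, 6}, add states in Sat(¬valid ∨ done) with every successor in Z. Already a fixed point.
Sat(A[(¬valid ∨ done) U valid]) = {0, 6}
AF A[(¬valid ∨ done) U valid]: least fixpoint, start Z0 = {0, 6}, add states with every successor in Z. Already a fixed point.
Sat(AF A[(¬valid ∨ done) U valid]) = {0, 6}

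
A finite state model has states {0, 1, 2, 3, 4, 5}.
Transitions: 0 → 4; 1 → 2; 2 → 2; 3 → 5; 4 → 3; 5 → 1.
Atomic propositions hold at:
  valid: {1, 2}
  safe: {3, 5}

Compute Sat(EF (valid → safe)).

Sat(valid → safe) = {0, 3, 4, 5}
EF (valid → safe): least fixpoint, start Z0 = {0, 3, 4, 5}, add states with some successor in Z. Already a fixed point.
Sat(EF (valid → safe)) = {0, 3, 4, 5}

{0, 3, 4, 5}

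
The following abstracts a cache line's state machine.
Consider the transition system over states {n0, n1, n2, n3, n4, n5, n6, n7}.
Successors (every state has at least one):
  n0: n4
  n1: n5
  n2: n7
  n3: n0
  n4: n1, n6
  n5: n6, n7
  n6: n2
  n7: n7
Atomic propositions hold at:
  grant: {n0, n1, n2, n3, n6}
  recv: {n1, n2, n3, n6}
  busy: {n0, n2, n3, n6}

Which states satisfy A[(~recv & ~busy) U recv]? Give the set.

{n1, n2, n3, n4, n6}

Sat(~recv) = {n0, n4, n5, n7}
Sat(~busy) = {n1, n4, n5, n7}
Sat(~recv & ~busy) = {n4, n5, n7}
A[(~recv & ~busy) U recv]: least fixpoint, start Z0 = Sat(recv) = {n1, n2, n3, n6}, add states in Sat(~recv & ~busy) with every successor in Z. Z1 = {n1, n2, n3, n4, n6}; fixed.
Sat(A[(~recv & ~busy) U recv]) = {n1, n2, n3, n4, n6}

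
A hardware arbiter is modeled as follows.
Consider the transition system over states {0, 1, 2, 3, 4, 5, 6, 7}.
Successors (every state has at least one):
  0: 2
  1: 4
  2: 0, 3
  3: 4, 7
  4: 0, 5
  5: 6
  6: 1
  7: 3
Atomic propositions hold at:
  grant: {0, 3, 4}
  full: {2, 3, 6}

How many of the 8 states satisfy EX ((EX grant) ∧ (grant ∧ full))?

Sat(EX grant) = {s : some successor in {0, 3, 4}} = {1, 2, 3, 4, 7}
Sat(grant ∧ full) = {3}
Sat((EX grant) ∧ (grant ∧ full)) = {3}
Sat(EX ((EX grant) ∧ (grant ∧ full))) = {s : some successor in {3}} = {2, 7}
|Sat(EX ((EX grant) ∧ (grant ∧ full)))| = |{2, 7}| = 2.

2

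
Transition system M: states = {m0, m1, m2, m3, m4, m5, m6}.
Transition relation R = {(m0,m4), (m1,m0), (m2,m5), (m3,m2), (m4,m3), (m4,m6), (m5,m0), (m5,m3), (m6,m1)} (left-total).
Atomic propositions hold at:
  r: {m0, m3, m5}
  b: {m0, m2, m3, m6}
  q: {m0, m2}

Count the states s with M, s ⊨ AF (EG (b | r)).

Sat(b | r) = {m0, m2, m3, m5, m6}
EG (b | r): greatest fixpoint, start Z0 = {m0, m2, m3, m5, m6}, keep only states in Sat with some successor in Z. Z1 = {m2, m3, m5}; fixed.
Sat(EG (b | r)) = {m2, m3, m5}
AF (EG (b | r)): least fixpoint, start Z0 = {m2, m3, m5}, add states with every successor in Z. Already a fixed point.
Sat(AF (EG (b | r))) = {m2, m3, m5}
|Sat(AF (EG (b | r)))| = |{m2, m3, m5}| = 3.

3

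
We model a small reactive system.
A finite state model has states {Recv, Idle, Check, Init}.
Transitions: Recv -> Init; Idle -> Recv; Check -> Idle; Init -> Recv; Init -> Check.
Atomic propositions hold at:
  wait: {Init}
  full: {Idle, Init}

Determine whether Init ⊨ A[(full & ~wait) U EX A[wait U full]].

Sat(~wait) = {Recv, Idle, Check}
Sat(full & ~wait) = {Idle}
A[wait U full]: least fixpoint, start Z0 = Sat(full) = {Idle, Init}, add states in Sat(wait) with every successor in Z. Already a fixed point.
Sat(A[wait U full]) = {Idle, Init}
Sat(EX A[wait U full]) = {s : some successor in {Idle, Init}} = {Recv, Check}
A[(full & ~wait) U EX A[wait U full]]: least fixpoint, start Z0 = Sat(EX A[wait U full]) = {Recv, Check}, add states in Sat(full & ~wait) with every successor in Z. Z1 = {Recv, Idle, Check}; fixed.
Sat(A[(full & ~wait) U EX A[wait U full]]) = {Recv, Idle, Check}
Init ∉ Sat(A[(full & ~wait) U EX A[wait U full]]) = {Recv, Idle, Check}, so the formula does not hold at Init.

No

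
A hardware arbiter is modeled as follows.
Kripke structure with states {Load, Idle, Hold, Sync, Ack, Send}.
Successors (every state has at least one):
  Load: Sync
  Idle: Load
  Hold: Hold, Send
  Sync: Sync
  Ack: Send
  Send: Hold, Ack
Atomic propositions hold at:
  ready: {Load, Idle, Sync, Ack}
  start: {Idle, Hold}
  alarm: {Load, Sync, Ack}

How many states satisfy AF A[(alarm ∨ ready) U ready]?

Sat(alarm ∨ ready) = {Load, Idle, Sync, Ack}
A[(alarm ∨ ready) U ready]: least fixpoint, start Z0 = Sat(ready) = {Load, Idle, Sync, Ack}, add states in Sat(alarm ∨ ready) with every successor in Z. Already a fixed point.
Sat(A[(alarm ∨ ready) U ready]) = {Load, Idle, Sync, Ack}
AF A[(alarm ∨ ready) U ready]: least fixpoint, start Z0 = {Load, Idle, Sync, Ack}, add states with every successor in Z. Already a fixed point.
Sat(AF A[(alarm ∨ ready) U ready]) = {Load, Idle, Sync, Ack}
|Sat(AF A[(alarm ∨ ready) U ready])| = |{Load, Idle, Sync, Ack}| = 4.

4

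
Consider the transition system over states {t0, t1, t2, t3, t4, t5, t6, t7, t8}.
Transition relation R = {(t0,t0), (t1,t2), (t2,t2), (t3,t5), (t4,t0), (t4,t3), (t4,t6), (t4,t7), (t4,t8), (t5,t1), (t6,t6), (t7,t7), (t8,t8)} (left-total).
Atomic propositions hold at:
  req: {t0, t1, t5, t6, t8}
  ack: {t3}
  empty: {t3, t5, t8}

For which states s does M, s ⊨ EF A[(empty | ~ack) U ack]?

Sat(~ack) = {t0, t1, t2, t4, t5, t6, t7, t8}
Sat(empty | ~ack) = {t0, t1, t2, t3, t4, t5, t6, t7, t8}
A[(empty | ~ack) U ack]: least fixpoint, start Z0 = Sat(ack) = {t3}, add states in Sat(empty | ~ack) with every successor in Z. Already a fixed point.
Sat(A[(empty | ~ack) U ack]) = {t3}
EF A[(empty | ~ack) U ack]: least fixpoint, start Z0 = {t3}, add states with some successor in Z. Z1 = {t3, t4}; fixed.
Sat(EF A[(empty | ~ack) U ack]) = {t3, t4}

{t3, t4}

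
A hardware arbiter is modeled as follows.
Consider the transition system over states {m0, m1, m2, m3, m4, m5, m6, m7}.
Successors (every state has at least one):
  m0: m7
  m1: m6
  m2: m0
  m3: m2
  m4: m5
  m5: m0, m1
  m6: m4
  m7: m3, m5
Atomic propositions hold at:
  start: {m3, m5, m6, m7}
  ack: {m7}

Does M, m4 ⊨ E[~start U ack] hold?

Sat(~start) = {m0, m1, m2, m4}
E[~start U ack]: least fixpoint, start Z0 = Sat(ack) = {m7}, add states in Sat(~start) with some successor in Z. Z1 = {m0, m7}; Z2 = {m0, m2, m7}; fixed.
Sat(E[~start U ack]) = {m0, m2, m7}
m4 ∉ Sat(E[~start U ack]) = {m0, m2, m7}, so the formula does not hold at m4.

No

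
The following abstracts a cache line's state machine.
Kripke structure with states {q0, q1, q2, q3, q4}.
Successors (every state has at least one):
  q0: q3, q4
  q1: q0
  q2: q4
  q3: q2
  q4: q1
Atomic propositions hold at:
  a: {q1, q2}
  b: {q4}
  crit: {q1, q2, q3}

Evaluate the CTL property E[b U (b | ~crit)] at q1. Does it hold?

Sat(~crit) = {q0, q4}
Sat(b | ~crit) = {q0, q4}
E[b U (b | ~crit)]: least fixpoint, start Z0 = Sat((b | ~crit)) = {q0, q4}, add states in Sat(b) with some successor in Z. Already a fixed point.
Sat(E[b U (b | ~crit)]) = {q0, q4}
q1 ∉ Sat(E[b U (b | ~crit)]) = {q0, q4}, so the formula does not hold at q1.

No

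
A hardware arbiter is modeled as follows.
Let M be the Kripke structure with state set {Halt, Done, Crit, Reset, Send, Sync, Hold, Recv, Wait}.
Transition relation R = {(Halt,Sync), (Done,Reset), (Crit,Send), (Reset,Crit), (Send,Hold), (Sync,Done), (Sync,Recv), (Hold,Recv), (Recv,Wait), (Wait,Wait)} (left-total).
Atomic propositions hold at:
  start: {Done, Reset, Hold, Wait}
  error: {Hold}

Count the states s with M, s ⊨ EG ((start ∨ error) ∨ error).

1

Sat(start ∨ error) = {Done, Reset, Hold, Wait}
Sat((start ∨ error) ∨ error) = {Done, Reset, Hold, Wait}
EG ((start ∨ error) ∨ error): greatest fixpoint, start Z0 = {Done, Reset, Hold, Wait}, keep only states in Sat with some successor in Z. Z1 = {Done, Wait}; Z2 = {Wait}; fixed.
Sat(EG ((start ∨ error) ∨ error)) = {Wait}
|Sat(EG ((start ∨ error) ∨ error))| = |{Wait}| = 1.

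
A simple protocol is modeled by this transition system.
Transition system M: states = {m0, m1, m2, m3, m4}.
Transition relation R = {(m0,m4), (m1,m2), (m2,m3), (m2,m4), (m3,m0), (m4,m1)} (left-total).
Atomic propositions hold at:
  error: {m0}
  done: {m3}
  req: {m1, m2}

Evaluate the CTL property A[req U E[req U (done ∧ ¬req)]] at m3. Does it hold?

Yes

Sat(¬req) = {m0, m3, m4}
Sat(done ∧ ¬req) = {m3}
E[req U (done ∧ ¬req)]: least fixpoint, start Z0 = Sat((done ∧ ¬req)) = {m3}, add states in Sat(req) with some successor in Z. Z1 = {m2, m3}; Z2 = {m1, m2, m3}; fixed.
Sat(E[req U (done ∧ ¬req)]) = {m1, m2, m3}
A[req U E[req U (done ∧ ¬req)]]: least fixpoint, start Z0 = Sat(E[req U (done ∧ ¬req)]) = {m1, m2, m3}, add states in Sat(req) with every successor in Z. Already a fixed point.
Sat(A[req U E[req U (done ∧ ¬req)]]) = {m1, m2, m3}
m3 ∈ Sat(A[req U E[req U (done ∧ ¬req)]]) = {m1, m2, m3}, so the formula holds at m3.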